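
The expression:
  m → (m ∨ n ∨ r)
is always true.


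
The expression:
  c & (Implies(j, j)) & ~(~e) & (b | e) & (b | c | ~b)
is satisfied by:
  {c: True, e: True}


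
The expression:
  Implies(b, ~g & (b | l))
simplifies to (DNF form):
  ~b | ~g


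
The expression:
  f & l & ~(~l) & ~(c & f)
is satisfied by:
  {f: True, l: True, c: False}


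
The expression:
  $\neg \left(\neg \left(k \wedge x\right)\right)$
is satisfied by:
  {x: True, k: True}


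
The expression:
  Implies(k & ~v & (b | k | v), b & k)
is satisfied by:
  {b: True, v: True, k: False}
  {b: True, k: False, v: False}
  {v: True, k: False, b: False}
  {v: False, k: False, b: False}
  {b: True, v: True, k: True}
  {b: True, k: True, v: False}
  {v: True, k: True, b: False}


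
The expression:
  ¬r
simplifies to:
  ¬r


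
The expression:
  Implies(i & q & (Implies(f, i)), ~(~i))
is always true.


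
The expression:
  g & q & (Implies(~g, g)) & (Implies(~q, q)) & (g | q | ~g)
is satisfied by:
  {g: True, q: True}


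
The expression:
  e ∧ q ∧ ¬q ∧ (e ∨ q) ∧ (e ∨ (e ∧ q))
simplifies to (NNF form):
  False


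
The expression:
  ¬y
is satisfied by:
  {y: False}


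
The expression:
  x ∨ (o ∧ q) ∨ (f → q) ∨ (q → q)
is always true.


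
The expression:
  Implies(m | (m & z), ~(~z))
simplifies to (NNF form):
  z | ~m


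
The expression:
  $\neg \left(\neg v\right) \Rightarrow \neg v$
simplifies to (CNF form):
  $\neg v$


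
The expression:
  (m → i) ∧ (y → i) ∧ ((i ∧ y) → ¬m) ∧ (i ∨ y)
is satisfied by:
  {i: True, m: False, y: False}
  {y: True, i: True, m: False}
  {m: True, i: True, y: False}


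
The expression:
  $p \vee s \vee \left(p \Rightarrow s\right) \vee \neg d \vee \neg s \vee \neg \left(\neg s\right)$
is always true.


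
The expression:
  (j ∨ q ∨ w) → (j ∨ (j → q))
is always true.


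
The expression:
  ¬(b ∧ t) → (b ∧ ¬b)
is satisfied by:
  {t: True, b: True}


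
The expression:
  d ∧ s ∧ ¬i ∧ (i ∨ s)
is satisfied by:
  {s: True, d: True, i: False}


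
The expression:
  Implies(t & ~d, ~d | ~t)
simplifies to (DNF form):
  True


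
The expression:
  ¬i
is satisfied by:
  {i: False}


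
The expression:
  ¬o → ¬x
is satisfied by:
  {o: True, x: False}
  {x: False, o: False}
  {x: True, o: True}


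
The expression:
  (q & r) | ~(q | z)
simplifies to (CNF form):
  (q | ~q) & (q | ~z) & (r | ~q) & (r | ~z)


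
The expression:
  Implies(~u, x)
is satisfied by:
  {x: True, u: True}
  {x: True, u: False}
  {u: True, x: False}


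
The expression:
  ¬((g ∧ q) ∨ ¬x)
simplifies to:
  x ∧ (¬g ∨ ¬q)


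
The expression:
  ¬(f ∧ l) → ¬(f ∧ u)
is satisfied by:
  {l: True, u: False, f: False}
  {u: False, f: False, l: False}
  {f: True, l: True, u: False}
  {f: True, u: False, l: False}
  {l: True, u: True, f: False}
  {u: True, l: False, f: False}
  {f: True, u: True, l: True}


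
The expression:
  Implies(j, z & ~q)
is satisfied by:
  {z: True, j: False, q: False}
  {z: False, j: False, q: False}
  {q: True, z: True, j: False}
  {q: True, z: False, j: False}
  {j: True, z: True, q: False}


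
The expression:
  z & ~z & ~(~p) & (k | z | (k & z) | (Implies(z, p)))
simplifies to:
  False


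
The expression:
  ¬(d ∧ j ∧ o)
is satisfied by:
  {o: False, d: False, j: False}
  {j: True, o: False, d: False}
  {d: True, o: False, j: False}
  {j: True, d: True, o: False}
  {o: True, j: False, d: False}
  {j: True, o: True, d: False}
  {d: True, o: True, j: False}


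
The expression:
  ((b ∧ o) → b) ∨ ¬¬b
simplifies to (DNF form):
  True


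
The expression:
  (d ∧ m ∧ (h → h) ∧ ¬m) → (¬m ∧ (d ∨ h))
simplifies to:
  True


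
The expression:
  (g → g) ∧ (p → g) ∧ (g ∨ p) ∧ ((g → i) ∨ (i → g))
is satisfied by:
  {g: True}


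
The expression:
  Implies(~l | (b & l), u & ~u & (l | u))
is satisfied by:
  {l: True, b: False}


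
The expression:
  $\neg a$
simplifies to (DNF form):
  $\neg a$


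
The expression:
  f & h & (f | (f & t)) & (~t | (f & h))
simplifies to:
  f & h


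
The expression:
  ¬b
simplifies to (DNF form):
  ¬b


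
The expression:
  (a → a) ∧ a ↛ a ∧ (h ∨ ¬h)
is never true.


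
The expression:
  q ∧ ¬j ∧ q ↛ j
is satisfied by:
  {q: True, j: False}


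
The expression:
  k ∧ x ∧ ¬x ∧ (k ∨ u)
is never true.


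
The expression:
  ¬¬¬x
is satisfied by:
  {x: False}


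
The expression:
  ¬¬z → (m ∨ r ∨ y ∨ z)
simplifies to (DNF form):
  True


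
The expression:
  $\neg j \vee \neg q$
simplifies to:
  $\neg j \vee \neg q$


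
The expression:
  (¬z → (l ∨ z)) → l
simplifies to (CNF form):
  l ∨ ¬z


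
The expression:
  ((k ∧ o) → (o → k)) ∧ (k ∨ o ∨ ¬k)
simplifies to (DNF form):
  True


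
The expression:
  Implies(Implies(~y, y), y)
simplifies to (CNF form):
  True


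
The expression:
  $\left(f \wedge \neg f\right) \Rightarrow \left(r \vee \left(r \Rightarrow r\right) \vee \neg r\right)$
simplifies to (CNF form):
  $\text{True}$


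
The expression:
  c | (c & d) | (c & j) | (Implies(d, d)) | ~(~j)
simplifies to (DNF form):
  True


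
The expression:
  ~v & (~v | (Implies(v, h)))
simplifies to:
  ~v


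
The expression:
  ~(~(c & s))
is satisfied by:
  {c: True, s: True}


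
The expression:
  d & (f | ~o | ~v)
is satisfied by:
  {f: True, d: True, v: False, o: False}
  {d: True, o: False, f: False, v: False}
  {o: True, f: True, d: True, v: False}
  {o: True, d: True, f: False, v: False}
  {v: True, f: True, d: True, o: False}
  {v: True, d: True, o: False, f: False}
  {v: True, o: True, d: True, f: True}


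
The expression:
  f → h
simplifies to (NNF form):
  h ∨ ¬f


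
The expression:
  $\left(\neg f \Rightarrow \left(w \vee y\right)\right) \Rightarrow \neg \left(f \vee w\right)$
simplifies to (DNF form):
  $\neg f \wedge \neg w$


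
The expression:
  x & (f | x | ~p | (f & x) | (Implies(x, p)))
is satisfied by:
  {x: True}


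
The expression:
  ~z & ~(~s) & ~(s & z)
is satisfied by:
  {s: True, z: False}


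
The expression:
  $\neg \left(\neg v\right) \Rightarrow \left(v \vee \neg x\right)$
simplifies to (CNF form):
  $\text{True}$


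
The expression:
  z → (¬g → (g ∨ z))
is always true.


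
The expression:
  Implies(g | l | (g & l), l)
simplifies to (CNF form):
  l | ~g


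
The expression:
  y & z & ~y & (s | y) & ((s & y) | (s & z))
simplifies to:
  False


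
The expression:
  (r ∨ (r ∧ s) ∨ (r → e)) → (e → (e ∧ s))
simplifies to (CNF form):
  s ∨ ¬e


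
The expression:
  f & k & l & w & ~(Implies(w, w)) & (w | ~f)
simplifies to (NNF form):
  False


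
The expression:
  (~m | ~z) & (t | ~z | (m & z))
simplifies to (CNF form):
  (t | ~z) & (~m | ~z)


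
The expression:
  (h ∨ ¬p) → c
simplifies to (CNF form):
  (c ∨ p) ∧ (c ∨ ¬h)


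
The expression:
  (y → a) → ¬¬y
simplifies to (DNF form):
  y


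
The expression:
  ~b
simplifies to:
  ~b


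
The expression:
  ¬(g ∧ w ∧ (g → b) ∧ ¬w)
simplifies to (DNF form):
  True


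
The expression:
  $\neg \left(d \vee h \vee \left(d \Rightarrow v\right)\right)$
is never true.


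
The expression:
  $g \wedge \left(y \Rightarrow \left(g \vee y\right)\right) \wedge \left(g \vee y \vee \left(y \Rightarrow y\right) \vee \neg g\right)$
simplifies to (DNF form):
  $g$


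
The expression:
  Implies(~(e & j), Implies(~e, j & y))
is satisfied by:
  {e: True, j: True, y: True}
  {e: True, j: True, y: False}
  {e: True, y: True, j: False}
  {e: True, y: False, j: False}
  {j: True, y: True, e: False}


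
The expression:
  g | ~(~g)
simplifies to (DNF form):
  g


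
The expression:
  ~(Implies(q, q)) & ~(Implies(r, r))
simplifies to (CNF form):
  False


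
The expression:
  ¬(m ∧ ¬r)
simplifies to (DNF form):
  r ∨ ¬m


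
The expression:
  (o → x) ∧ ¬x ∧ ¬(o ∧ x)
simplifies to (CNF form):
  ¬o ∧ ¬x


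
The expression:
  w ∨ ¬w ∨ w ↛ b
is always true.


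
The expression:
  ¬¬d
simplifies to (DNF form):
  d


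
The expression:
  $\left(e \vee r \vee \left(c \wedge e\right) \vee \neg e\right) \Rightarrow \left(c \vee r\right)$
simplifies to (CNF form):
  $c \vee r$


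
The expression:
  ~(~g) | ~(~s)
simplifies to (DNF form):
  g | s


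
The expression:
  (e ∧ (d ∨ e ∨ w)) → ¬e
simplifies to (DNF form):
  ¬e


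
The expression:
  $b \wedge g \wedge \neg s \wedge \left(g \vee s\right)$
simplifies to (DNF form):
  $b \wedge g \wedge \neg s$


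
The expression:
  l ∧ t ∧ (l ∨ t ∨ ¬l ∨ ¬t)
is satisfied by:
  {t: True, l: True}


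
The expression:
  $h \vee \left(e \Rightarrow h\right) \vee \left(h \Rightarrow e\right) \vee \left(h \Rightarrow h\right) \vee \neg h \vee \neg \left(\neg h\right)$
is always true.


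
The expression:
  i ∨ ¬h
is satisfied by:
  {i: True, h: False}
  {h: False, i: False}
  {h: True, i: True}


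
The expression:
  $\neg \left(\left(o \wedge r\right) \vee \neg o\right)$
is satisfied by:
  {o: True, r: False}


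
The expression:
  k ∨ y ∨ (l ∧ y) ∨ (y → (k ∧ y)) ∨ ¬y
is always true.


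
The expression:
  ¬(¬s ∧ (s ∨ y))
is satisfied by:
  {s: True, y: False}
  {y: False, s: False}
  {y: True, s: True}


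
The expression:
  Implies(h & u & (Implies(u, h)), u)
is always true.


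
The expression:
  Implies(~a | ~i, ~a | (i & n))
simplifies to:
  i | ~a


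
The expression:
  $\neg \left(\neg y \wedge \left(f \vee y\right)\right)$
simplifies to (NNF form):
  $y \vee \neg f$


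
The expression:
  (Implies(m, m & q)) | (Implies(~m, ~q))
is always true.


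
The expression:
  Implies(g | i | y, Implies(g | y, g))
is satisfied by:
  {g: True, y: False}
  {y: False, g: False}
  {y: True, g: True}


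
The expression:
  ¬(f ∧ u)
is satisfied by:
  {u: False, f: False}
  {f: True, u: False}
  {u: True, f: False}


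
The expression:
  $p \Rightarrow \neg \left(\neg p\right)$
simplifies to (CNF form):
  $\text{True}$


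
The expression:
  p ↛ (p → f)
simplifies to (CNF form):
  p ∧ ¬f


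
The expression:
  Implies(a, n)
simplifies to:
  n | ~a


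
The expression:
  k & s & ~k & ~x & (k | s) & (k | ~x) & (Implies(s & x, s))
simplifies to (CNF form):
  False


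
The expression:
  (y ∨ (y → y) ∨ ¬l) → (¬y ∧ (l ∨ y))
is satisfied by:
  {l: True, y: False}


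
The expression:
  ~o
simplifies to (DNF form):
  ~o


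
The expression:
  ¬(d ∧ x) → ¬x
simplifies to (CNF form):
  d ∨ ¬x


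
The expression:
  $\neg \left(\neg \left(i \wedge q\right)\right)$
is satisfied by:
  {i: True, q: True}


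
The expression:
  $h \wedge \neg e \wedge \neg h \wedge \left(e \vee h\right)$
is never true.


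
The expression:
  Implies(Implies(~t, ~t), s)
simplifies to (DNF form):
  s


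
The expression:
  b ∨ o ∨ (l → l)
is always true.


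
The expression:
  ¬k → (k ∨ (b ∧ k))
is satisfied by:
  {k: True}


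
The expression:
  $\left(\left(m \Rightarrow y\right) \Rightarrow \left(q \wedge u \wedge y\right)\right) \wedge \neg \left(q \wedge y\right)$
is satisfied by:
  {m: True, y: False}


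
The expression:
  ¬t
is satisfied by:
  {t: False}


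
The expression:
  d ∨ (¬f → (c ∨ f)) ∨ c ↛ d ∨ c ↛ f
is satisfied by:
  {d: True, c: True, f: True}
  {d: True, c: True, f: False}
  {d: True, f: True, c: False}
  {d: True, f: False, c: False}
  {c: True, f: True, d: False}
  {c: True, f: False, d: False}
  {f: True, c: False, d: False}


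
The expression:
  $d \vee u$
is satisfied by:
  {d: True, u: True}
  {d: True, u: False}
  {u: True, d: False}


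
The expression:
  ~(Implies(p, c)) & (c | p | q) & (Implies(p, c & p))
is never true.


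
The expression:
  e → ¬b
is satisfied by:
  {e: False, b: False}
  {b: True, e: False}
  {e: True, b: False}


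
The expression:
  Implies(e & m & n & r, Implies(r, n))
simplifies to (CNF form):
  True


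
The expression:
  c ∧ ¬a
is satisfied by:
  {c: True, a: False}


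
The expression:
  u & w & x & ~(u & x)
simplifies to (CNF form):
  False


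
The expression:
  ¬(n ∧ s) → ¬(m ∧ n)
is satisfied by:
  {s: True, m: False, n: False}
  {m: False, n: False, s: False}
  {s: True, n: True, m: False}
  {n: True, m: False, s: False}
  {s: True, m: True, n: False}
  {m: True, s: False, n: False}
  {s: True, n: True, m: True}


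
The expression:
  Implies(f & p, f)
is always true.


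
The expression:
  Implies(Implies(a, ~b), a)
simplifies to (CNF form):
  a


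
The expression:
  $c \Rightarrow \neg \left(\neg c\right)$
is always true.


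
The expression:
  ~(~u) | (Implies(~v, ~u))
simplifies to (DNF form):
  True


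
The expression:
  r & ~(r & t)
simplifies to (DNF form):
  r & ~t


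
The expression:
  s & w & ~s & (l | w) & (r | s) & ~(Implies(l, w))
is never true.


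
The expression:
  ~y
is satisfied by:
  {y: False}


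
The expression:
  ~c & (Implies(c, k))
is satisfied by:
  {c: False}


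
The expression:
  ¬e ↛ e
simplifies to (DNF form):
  True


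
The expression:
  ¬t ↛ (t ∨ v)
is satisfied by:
  {v: False, t: False}


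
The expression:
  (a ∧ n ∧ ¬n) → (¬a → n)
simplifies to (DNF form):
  True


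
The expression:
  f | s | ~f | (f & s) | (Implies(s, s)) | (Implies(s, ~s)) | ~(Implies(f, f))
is always true.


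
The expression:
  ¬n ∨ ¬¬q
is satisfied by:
  {q: True, n: False}
  {n: False, q: False}
  {n: True, q: True}


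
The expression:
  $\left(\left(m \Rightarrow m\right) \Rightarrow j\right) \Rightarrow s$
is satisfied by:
  {s: True, j: False}
  {j: False, s: False}
  {j: True, s: True}


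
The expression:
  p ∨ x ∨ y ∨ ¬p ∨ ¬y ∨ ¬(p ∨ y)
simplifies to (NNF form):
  True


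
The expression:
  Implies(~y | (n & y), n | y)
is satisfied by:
  {n: True, y: True}
  {n: True, y: False}
  {y: True, n: False}


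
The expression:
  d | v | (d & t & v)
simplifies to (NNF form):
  d | v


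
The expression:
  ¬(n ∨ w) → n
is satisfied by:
  {n: True, w: True}
  {n: True, w: False}
  {w: True, n: False}


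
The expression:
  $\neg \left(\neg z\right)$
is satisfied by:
  {z: True}


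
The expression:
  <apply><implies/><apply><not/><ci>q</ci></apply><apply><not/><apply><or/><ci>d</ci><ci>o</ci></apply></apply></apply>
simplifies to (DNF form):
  <apply><or/><ci>q</ci><apply><and/><apply><not/><ci>d</ci></apply><apply><not/><ci>o</ci></apply></apply></apply>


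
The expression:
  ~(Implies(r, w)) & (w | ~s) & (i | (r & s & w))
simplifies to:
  i & r & ~s & ~w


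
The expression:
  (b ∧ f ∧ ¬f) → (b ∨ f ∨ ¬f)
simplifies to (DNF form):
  True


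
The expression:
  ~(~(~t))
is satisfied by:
  {t: False}


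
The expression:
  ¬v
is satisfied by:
  {v: False}


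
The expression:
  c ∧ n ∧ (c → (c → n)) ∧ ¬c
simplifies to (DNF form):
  False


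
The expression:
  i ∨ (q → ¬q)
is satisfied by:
  {i: True, q: False}
  {q: False, i: False}
  {q: True, i: True}


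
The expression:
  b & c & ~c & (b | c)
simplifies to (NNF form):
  False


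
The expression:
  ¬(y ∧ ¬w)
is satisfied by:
  {w: True, y: False}
  {y: False, w: False}
  {y: True, w: True}


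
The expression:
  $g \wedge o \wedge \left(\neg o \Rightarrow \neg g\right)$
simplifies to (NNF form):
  $g \wedge o$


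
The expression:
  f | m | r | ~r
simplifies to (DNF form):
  True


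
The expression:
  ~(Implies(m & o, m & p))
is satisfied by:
  {m: True, o: True, p: False}


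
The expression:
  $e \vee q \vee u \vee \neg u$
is always true.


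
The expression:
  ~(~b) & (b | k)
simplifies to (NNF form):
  b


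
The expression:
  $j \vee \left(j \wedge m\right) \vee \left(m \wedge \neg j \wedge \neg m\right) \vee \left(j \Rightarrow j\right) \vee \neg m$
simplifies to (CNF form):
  $\text{True}$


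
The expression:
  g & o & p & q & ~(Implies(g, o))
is never true.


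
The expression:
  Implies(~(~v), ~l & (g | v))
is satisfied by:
  {l: False, v: False}
  {v: True, l: False}
  {l: True, v: False}


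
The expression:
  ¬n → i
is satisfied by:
  {i: True, n: True}
  {i: True, n: False}
  {n: True, i: False}


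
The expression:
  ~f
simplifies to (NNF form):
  ~f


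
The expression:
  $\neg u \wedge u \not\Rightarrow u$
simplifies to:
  $\text{False}$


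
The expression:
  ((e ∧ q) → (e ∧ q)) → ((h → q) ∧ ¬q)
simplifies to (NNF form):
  ¬h ∧ ¬q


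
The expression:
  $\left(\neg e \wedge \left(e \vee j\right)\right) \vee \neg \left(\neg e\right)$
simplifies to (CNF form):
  $e \vee j$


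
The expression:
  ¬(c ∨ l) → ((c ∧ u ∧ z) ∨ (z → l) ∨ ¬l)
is always true.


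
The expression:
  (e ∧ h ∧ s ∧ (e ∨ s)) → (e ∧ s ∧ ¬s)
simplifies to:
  ¬e ∨ ¬h ∨ ¬s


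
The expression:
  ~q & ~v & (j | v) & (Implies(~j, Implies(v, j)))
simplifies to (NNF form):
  j & ~q & ~v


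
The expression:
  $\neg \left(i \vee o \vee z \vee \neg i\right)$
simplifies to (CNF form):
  $\text{False}$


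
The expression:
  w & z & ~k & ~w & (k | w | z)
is never true.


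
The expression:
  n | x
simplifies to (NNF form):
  n | x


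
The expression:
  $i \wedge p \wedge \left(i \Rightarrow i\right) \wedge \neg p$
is never true.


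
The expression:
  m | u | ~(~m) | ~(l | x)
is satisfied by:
  {m: True, u: True, x: False, l: False}
  {m: True, u: True, l: True, x: False}
  {m: True, u: True, x: True, l: False}
  {m: True, u: True, l: True, x: True}
  {m: True, x: False, l: False, u: False}
  {m: True, l: True, x: False, u: False}
  {m: True, x: True, l: False, u: False}
  {m: True, l: True, x: True, u: False}
  {u: True, x: False, l: False, m: False}
  {l: True, u: True, x: False, m: False}
  {u: True, x: True, l: False, m: False}
  {l: True, u: True, x: True, m: False}
  {u: False, x: False, l: False, m: False}


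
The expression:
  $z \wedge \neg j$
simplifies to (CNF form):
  $z \wedge \neg j$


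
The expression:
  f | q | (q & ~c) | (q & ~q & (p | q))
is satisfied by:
  {q: True, f: True}
  {q: True, f: False}
  {f: True, q: False}


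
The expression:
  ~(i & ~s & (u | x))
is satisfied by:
  {s: True, u: False, i: False, x: False}
  {x: True, s: True, u: False, i: False}
  {s: True, u: True, x: False, i: False}
  {x: True, s: True, u: True, i: False}
  {x: False, u: False, s: False, i: False}
  {x: True, u: False, s: False, i: False}
  {u: True, x: False, s: False, i: False}
  {x: True, u: True, s: False, i: False}
  {i: True, s: True, x: False, u: False}
  {i: True, x: True, s: True, u: False}
  {i: True, s: True, u: True, x: False}
  {i: True, x: True, s: True, u: True}
  {i: True, x: False, u: False, s: False}


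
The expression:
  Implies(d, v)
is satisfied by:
  {v: True, d: False}
  {d: False, v: False}
  {d: True, v: True}


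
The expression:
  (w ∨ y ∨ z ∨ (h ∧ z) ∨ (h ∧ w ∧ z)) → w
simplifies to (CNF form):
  (w ∨ ¬y) ∧ (w ∨ ¬z)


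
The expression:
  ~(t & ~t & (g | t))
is always true.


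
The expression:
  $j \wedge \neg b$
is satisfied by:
  {j: True, b: False}


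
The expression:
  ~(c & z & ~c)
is always true.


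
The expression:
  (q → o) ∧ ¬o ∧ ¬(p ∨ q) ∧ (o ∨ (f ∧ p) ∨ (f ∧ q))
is never true.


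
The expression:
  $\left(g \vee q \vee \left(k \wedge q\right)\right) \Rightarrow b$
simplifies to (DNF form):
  $b \vee \left(\neg g \wedge \neg q\right)$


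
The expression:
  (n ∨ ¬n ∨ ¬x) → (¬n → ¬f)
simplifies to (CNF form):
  n ∨ ¬f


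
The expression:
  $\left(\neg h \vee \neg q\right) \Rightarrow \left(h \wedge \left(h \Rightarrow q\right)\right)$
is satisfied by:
  {h: True, q: True}


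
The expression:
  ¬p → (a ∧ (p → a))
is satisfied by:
  {a: True, p: True}
  {a: True, p: False}
  {p: True, a: False}


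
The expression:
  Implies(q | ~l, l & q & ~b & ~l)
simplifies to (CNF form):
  l & ~q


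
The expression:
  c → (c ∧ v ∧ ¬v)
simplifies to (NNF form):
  ¬c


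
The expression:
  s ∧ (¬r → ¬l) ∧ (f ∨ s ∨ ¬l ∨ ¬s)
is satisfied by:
  {r: True, s: True, l: False}
  {s: True, l: False, r: False}
  {r: True, l: True, s: True}


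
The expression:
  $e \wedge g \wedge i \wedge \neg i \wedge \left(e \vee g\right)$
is never true.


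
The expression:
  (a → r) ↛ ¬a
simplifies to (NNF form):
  a ∧ r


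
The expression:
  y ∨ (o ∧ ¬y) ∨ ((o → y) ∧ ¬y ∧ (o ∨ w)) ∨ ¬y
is always true.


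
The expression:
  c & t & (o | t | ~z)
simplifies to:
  c & t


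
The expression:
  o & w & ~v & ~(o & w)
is never true.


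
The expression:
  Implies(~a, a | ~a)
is always true.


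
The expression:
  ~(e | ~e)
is never true.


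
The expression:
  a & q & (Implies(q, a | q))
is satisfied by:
  {a: True, q: True}


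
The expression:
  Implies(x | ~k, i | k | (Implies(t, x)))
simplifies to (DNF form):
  i | k | x | ~t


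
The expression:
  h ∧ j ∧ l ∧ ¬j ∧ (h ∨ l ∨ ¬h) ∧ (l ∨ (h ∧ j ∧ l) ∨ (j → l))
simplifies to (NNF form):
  False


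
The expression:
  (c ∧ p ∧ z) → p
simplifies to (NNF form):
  True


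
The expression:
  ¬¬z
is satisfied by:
  {z: True}


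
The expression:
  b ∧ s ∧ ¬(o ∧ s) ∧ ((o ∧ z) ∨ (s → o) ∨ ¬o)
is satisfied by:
  {b: True, s: True, o: False}


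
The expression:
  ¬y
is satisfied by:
  {y: False}


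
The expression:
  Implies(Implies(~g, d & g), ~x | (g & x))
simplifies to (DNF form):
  True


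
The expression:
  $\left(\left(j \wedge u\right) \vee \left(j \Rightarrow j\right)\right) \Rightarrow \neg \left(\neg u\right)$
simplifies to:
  $u$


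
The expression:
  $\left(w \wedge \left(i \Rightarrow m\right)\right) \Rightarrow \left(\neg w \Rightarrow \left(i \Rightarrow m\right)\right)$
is always true.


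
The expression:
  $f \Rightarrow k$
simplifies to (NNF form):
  $k \vee \neg f$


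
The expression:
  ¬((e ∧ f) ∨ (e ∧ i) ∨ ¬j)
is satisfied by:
  {j: True, i: False, e: False, f: False}
  {j: True, f: True, i: False, e: False}
  {j: True, i: True, e: False, f: False}
  {j: True, f: True, i: True, e: False}
  {j: True, e: True, i: False, f: False}


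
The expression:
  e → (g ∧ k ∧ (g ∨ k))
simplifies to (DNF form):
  (g ∧ k) ∨ ¬e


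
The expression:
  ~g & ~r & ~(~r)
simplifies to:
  False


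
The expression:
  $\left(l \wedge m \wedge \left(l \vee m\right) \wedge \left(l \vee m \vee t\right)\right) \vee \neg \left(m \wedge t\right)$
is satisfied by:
  {l: True, m: False, t: False}
  {m: False, t: False, l: False}
  {t: True, l: True, m: False}
  {t: True, m: False, l: False}
  {l: True, m: True, t: False}
  {m: True, l: False, t: False}
  {t: True, m: True, l: True}


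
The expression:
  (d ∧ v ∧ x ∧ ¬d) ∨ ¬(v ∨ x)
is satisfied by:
  {x: False, v: False}


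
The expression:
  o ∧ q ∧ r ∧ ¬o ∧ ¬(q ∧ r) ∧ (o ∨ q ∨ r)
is never true.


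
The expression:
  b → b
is always true.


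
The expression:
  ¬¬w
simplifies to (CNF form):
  w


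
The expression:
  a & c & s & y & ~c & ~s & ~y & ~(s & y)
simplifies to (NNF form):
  False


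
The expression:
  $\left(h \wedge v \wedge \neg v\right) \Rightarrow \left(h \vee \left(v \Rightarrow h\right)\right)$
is always true.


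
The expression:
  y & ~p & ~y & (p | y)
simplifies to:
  False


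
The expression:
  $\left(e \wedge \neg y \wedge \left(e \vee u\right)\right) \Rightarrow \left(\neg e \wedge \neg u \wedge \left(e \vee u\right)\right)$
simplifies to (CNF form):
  $y \vee \neg e$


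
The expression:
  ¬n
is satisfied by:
  {n: False}


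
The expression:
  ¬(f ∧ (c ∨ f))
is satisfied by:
  {f: False}


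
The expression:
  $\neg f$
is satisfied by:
  {f: False}


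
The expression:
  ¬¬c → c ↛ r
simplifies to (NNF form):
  ¬c ∨ ¬r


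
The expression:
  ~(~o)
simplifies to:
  o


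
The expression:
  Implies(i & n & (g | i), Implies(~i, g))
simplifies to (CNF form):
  True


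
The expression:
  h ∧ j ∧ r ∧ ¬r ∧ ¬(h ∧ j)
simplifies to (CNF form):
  False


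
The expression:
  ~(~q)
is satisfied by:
  {q: True}


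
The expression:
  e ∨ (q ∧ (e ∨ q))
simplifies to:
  e ∨ q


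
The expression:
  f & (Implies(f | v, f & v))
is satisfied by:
  {f: True, v: True}


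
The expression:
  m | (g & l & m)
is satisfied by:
  {m: True}


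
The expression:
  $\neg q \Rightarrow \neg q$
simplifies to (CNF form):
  $\text{True}$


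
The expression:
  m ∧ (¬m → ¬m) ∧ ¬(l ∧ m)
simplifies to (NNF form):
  m ∧ ¬l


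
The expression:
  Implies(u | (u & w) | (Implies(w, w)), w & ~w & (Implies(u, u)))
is never true.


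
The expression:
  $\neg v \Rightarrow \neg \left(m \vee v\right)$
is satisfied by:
  {v: True, m: False}
  {m: False, v: False}
  {m: True, v: True}


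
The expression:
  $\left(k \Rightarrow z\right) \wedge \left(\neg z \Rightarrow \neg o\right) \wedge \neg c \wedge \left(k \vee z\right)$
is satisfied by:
  {z: True, c: False}


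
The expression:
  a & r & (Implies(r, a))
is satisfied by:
  {r: True, a: True}


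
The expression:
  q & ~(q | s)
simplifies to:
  False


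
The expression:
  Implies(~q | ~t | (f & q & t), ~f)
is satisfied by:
  {f: False}


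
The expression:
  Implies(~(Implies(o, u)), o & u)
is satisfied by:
  {u: True, o: False}
  {o: False, u: False}
  {o: True, u: True}


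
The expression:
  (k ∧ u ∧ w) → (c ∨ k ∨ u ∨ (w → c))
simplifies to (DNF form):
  True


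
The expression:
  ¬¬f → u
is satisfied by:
  {u: True, f: False}
  {f: False, u: False}
  {f: True, u: True}


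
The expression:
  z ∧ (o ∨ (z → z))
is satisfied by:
  {z: True}


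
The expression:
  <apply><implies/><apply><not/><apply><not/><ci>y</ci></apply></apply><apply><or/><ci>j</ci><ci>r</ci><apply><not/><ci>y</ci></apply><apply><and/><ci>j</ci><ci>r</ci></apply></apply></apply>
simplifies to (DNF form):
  <apply><or/><ci>j</ci><ci>r</ci><apply><not/><ci>y</ci></apply></apply>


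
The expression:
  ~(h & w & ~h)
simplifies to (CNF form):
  True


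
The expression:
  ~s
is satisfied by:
  {s: False}


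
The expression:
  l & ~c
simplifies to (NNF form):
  l & ~c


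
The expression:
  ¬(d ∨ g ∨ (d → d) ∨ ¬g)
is never true.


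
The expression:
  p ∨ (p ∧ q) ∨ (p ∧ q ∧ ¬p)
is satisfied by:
  {p: True}


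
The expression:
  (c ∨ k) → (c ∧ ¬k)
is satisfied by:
  {k: False}


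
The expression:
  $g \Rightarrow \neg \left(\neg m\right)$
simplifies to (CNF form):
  $m \vee \neg g$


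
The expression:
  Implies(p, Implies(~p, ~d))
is always true.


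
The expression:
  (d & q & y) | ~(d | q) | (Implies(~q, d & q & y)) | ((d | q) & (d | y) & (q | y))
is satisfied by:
  {y: True, q: True, d: False}
  {y: True, q: False, d: False}
  {q: True, y: False, d: False}
  {y: False, q: False, d: False}
  {y: True, d: True, q: True}
  {y: True, d: True, q: False}
  {d: True, q: True, y: False}


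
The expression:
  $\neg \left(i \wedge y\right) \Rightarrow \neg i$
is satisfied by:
  {y: True, i: False}
  {i: False, y: False}
  {i: True, y: True}


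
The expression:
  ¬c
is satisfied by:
  {c: False}


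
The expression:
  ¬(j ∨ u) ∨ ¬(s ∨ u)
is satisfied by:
  {u: False, s: False, j: False}
  {j: True, u: False, s: False}
  {s: True, u: False, j: False}


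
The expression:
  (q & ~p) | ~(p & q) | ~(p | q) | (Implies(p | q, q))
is always true.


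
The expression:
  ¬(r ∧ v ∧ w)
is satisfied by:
  {w: False, v: False, r: False}
  {r: True, w: False, v: False}
  {v: True, w: False, r: False}
  {r: True, v: True, w: False}
  {w: True, r: False, v: False}
  {r: True, w: True, v: False}
  {v: True, w: True, r: False}


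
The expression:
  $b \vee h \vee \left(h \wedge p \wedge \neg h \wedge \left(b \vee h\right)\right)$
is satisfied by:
  {b: True, h: True}
  {b: True, h: False}
  {h: True, b: False}


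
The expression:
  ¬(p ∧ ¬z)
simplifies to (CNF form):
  z ∨ ¬p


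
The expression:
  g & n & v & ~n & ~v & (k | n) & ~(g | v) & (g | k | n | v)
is never true.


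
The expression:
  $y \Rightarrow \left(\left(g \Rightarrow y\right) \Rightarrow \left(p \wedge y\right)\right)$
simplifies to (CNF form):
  $p \vee \neg y$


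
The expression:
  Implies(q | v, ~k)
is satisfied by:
  {q: False, k: False, v: False}
  {v: True, q: False, k: False}
  {q: True, v: False, k: False}
  {v: True, q: True, k: False}
  {k: True, v: False, q: False}


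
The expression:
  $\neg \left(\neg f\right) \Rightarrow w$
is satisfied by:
  {w: True, f: False}
  {f: False, w: False}
  {f: True, w: True}


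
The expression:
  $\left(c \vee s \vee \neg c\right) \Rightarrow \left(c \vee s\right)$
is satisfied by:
  {c: True, s: True}
  {c: True, s: False}
  {s: True, c: False}


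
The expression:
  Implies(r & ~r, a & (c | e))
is always true.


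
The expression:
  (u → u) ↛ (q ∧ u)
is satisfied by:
  {u: False, q: False}
  {q: True, u: False}
  {u: True, q: False}


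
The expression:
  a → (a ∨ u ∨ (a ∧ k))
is always true.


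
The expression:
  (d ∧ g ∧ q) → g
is always true.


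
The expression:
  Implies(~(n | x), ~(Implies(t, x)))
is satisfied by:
  {n: True, x: True, t: True}
  {n: True, x: True, t: False}
  {n: True, t: True, x: False}
  {n: True, t: False, x: False}
  {x: True, t: True, n: False}
  {x: True, t: False, n: False}
  {t: True, x: False, n: False}


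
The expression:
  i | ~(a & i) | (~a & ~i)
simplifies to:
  True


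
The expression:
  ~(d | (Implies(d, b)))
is never true.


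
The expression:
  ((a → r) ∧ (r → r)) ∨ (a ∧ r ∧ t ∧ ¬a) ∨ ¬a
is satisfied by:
  {r: True, a: False}
  {a: False, r: False}
  {a: True, r: True}


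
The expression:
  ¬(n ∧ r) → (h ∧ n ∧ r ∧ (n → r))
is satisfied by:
  {r: True, n: True}


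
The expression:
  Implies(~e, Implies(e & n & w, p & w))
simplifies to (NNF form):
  True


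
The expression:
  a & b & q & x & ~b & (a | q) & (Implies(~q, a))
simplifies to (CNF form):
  False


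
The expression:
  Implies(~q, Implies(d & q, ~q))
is always true.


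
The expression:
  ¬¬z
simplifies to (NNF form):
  z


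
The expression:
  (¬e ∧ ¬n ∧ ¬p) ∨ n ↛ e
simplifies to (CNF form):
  ¬e ∧ (n ∨ ¬p)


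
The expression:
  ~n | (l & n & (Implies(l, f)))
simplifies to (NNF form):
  ~n | (f & l)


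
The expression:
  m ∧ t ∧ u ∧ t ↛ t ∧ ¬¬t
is never true.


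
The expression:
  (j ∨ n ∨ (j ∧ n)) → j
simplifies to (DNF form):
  j ∨ ¬n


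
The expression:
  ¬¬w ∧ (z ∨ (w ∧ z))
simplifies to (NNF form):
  w ∧ z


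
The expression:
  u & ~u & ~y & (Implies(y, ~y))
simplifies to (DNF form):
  False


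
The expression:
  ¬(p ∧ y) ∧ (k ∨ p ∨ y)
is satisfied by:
  {k: True, y: False, p: False}
  {k: True, y: True, p: False}
  {y: True, k: False, p: False}
  {k: True, p: True, y: False}
  {p: True, k: False, y: False}


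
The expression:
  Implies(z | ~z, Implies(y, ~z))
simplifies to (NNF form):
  ~y | ~z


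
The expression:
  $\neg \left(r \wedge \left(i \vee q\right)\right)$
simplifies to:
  $\left(\neg i \wedge \neg q\right) \vee \neg r$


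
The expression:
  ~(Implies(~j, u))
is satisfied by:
  {u: False, j: False}


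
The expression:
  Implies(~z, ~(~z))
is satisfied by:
  {z: True}


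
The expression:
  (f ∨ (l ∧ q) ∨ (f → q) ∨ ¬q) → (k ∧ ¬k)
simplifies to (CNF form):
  False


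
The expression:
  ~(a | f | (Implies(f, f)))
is never true.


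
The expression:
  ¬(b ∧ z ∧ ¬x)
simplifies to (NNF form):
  x ∨ ¬b ∨ ¬z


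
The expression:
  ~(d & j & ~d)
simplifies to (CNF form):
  True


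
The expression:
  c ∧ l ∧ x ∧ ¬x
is never true.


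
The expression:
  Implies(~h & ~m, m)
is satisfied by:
  {m: True, h: True}
  {m: True, h: False}
  {h: True, m: False}


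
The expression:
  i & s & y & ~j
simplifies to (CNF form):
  i & s & y & ~j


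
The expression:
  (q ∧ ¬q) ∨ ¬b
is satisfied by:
  {b: False}


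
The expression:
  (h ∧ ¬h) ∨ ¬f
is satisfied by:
  {f: False}


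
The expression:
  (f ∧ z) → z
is always true.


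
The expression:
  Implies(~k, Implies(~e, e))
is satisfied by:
  {k: True, e: True}
  {k: True, e: False}
  {e: True, k: False}


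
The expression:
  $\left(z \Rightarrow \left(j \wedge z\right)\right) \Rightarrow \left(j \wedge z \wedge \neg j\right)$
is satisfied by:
  {z: True, j: False}


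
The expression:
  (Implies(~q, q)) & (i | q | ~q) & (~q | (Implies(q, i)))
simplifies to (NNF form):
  i & q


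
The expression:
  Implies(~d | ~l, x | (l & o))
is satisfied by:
  {x: True, d: True, l: True, o: True}
  {x: True, d: True, l: True, o: False}
  {x: True, l: True, o: True, d: False}
  {x: True, l: True, o: False, d: False}
  {x: True, d: True, o: True, l: False}
  {x: True, d: True, o: False, l: False}
  {x: True, o: True, l: False, d: False}
  {x: True, o: False, l: False, d: False}
  {d: True, l: True, o: True, x: False}
  {d: True, l: True, o: False, x: False}
  {l: True, o: True, x: False, d: False}


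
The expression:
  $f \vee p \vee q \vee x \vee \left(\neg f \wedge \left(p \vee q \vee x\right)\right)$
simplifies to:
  $f \vee p \vee q \vee x$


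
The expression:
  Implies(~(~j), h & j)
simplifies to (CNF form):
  h | ~j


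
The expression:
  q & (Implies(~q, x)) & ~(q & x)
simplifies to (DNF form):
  q & ~x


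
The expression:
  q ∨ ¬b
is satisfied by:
  {q: True, b: False}
  {b: False, q: False}
  {b: True, q: True}


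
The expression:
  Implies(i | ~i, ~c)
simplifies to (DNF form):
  ~c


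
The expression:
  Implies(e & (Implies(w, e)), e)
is always true.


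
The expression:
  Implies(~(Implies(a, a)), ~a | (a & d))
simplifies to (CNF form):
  True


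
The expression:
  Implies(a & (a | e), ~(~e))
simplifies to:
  e | ~a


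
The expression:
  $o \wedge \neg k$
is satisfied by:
  {o: True, k: False}


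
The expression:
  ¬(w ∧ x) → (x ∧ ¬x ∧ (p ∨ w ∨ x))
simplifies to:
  w ∧ x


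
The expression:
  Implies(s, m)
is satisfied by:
  {m: True, s: False}
  {s: False, m: False}
  {s: True, m: True}


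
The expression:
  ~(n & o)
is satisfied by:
  {o: False, n: False}
  {n: True, o: False}
  {o: True, n: False}


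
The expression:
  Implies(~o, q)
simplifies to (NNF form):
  o | q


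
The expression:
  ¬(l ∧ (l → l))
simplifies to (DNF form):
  ¬l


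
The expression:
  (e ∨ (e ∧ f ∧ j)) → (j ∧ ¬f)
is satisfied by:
  {j: True, f: False, e: False}
  {f: False, e: False, j: False}
  {j: True, f: True, e: False}
  {f: True, j: False, e: False}
  {e: True, j: True, f: False}


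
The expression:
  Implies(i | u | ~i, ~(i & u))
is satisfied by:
  {u: False, i: False}
  {i: True, u: False}
  {u: True, i: False}


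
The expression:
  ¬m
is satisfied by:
  {m: False}


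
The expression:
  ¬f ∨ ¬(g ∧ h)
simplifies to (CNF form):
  ¬f ∨ ¬g ∨ ¬h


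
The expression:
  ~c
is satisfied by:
  {c: False}


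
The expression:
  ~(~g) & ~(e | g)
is never true.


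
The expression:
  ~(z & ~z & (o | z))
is always true.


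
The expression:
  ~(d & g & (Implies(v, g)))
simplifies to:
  ~d | ~g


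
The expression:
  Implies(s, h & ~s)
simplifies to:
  ~s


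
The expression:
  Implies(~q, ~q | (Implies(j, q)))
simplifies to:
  True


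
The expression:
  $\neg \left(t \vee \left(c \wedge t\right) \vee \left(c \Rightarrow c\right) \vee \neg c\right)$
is never true.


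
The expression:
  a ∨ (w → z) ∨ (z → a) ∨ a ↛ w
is always true.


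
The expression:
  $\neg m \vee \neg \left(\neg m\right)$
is always true.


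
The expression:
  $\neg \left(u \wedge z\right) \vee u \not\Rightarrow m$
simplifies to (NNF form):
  $\neg m \vee \neg u \vee \neg z$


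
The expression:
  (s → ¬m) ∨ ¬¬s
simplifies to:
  True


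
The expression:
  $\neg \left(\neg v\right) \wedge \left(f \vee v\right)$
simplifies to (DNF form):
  $v$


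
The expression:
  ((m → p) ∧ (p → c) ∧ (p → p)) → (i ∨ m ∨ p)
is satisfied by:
  {i: True, m: True, p: True}
  {i: True, m: True, p: False}
  {i: True, p: True, m: False}
  {i: True, p: False, m: False}
  {m: True, p: True, i: False}
  {m: True, p: False, i: False}
  {p: True, m: False, i: False}


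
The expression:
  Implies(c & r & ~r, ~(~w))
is always true.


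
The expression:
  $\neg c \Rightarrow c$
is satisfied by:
  {c: True}


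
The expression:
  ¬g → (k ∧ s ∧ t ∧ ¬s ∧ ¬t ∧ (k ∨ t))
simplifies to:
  g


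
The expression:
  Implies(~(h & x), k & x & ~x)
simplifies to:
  h & x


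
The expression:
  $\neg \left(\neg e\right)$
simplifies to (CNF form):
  $e$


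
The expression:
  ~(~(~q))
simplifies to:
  ~q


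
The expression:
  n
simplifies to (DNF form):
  n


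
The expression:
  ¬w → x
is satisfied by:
  {x: True, w: True}
  {x: True, w: False}
  {w: True, x: False}


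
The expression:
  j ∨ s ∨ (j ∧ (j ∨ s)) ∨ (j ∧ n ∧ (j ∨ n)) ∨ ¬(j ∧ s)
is always true.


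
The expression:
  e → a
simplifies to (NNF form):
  a ∨ ¬e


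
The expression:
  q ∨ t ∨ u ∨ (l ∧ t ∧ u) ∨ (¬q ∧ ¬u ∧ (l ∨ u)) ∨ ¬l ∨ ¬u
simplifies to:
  True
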